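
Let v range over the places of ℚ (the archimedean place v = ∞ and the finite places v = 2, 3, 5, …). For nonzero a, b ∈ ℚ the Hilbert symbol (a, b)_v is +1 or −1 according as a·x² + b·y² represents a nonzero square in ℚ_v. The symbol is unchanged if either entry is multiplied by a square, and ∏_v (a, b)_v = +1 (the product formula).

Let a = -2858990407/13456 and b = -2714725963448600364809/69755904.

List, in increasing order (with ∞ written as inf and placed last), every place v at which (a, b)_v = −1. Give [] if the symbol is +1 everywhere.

[31, 41, 43, inf]

Mod squares: a ≡ -345247, b ≡ -41. Check v ∈ {∞, 2, 3, 7, 13, 29, 31, 37, 41, 43}.
v=2: v_2(a)=-4, v_2(b)=-10; units ≡ 1, 7 (mod 8); ε·ε+αω+βω = 0·1+-4·0+-10·0 ≡ 0  ⇒  (a,b)_2 = +1.
v=43: a=43^1·(≡29), b=43^2·(≡29) mod 43; (29|43)=-1, (29|43)=-1; (−1)^{1·2·21}·(-1)^2·(-1)^1 = -1.
v=7: a=7^3·(≡4), b=7^6·(≡4) mod 7; (4|7)=+1, (4|7)=+1; (−1)^{3·6·3}·(+1)^6·(+1)^3 = +1.
v=31: a=31^1·(≡15), b=31^2·(≡26) mod 31; (15|31)=-1, (26|31)=-1; (−1)^{1·2·15}·(-1)^2·(-1)^1 = -1.
v=13: a=13^2·(≡5), b=13^2·(≡6) mod 13; (5|13)=-1, (6|13)=-1; (−1)^{2·2·6}·(-1)^2·(-1)^2 = +1.
v=29: a=29^-2·(≡27), b=29^-2·(≡15) mod 29; (27|29)=-1, (15|29)=-1; (−1)^{-2·-2·14}·(-1)^-2·(-1)^-2 = +1.
v=∞: -345247 < 0 and -41 < 0  ⇒  (a,b)_∞ = -1.
v=41: a=41^0·(≡29), b=41^1·(≡33) mod 41; (29|41)=-1, (33|41)=+1; (−1)^{0·1·20}·(-1)^1·(+1)^0 = -1.
v=3: a=3^0·(≡2), b=3^-4·(≡1) mod 3; (2|3)=-1, (1|3)=+1; (−1)^{0·-4·1}·(-1)^-4·(+1)^0 = +1.
v=37: a=37^1·(≡36), b=37^4·(≡27) mod 37; (36|37)=+1, (27|37)=+1; (−1)^{1·4·18}·(+1)^4·(+1)^1 = +1.
Ram(-345247, -41) = {31, 41, 43, ∞}; no ℚ_31-point on the conic.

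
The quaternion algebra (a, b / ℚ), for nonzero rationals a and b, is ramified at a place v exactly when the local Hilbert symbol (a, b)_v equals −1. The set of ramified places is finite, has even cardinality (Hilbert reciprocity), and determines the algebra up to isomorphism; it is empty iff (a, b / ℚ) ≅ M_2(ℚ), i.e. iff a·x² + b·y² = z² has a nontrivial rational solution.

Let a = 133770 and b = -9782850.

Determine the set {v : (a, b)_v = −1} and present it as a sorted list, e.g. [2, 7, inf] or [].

[2, 11]

Mod squares: a ≡ 2730, b ≡ -66. Check v ∈ {∞, 2, 3, 5, 7, 11, 13}.
v=11: a=11^0·(≡10), b=11^3·(≡9) mod 11; (10|11)=-1, (9|11)=+1; (−1)^{0·3·5}·(-1)^3·(+1)^0 = -1.
v=2: v_2(a)=1, v_2(b)=1; units ≡ 5, 7 (mod 8); ε·ε+αω+βω = 0·1+1·0+1·1 ≡ 1  ⇒  (a,b)_2 = -1.
v=3: a=3^1·(≡1), b=3^1·(≡2) mod 3; (1|3)=+1, (2|3)=-1; (−1)^{1·1·1}·(+1)^1·(-1)^1 = +1.
v=5: a=5^1·(≡4), b=5^2·(≡1) mod 5; (4|5)=+1, (1|5)=+1; (−1)^{1·2·2}·(+1)^2·(+1)^1 = +1.
v=13: a=13^1·(≡7), b=13^0·(≡1) mod 13; (7|13)=-1, (1|13)=+1; (−1)^{1·0·6}·(-1)^0·(+1)^1 = +1.
v=∞: 2730 > 0 and -66 < 0  ⇒  (a,b)_∞ = +1.
v=7: a=7^3·(≡5), b=7^2·(≡4) mod 7; (5|7)=-1, (4|7)=+1; (−1)^{3·2·3}·(-1)^2·(+1)^3 = +1.
Ram(2730, -66) = {2, 11}; no ℚ_2-point on the conic.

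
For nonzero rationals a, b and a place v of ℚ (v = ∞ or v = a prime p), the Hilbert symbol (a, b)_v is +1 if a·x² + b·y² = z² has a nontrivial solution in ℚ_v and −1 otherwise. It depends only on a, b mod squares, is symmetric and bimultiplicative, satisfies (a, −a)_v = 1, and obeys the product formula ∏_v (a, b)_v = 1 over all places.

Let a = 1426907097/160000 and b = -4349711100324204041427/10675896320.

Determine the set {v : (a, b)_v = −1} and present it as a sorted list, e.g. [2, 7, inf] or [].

[3, 5, 13, 17, 23, 29]

(a, b) ≡ (7337, -96135) mod (ℚ^×)²; places V = {2, 3, 5, 7, 11, 13, 17, 19, 23, 29, ∞}.
(a,b)_7: α=4, u≡4; β=8, v≡6 (mod 7); (4|7)=+1, (6|7)=-1; sign (−1)^0·+1^8·-1^4 = +1.
(a,b)_3: α=4, u≡2; β=7, v≡1 (mod 3); (2|3)=-1, (1|3)=+1; sign (−1)^0·-1^7·+1^4 = -1.
(a,b)_11: α=1, u≡8; β=2, v≡3 (mod 11); (8|11)=-1, (3|11)=+1; sign (−1)^0·-1^2·+1^1 = +1.
(a,b)_2: α=-8, β=-14; u≡1, v≡1 (mod 8); ε(u)ε(v)=0·0, αω(v)=-8·0, βω(u)=-14·0; sum ≡ 0  ⇒  +1.
(a,b)_19: α=0, u≡10; β=-4, v≡6 (mod 19); (10|19)=-1, (6|19)=+1; sign (−1)^0·-1^-4·+1^0 = +1.
(a,b)_∞: sgn(7337)=+, sgn(-96135)=−, so +1.
(a,b)_29: α=1, u≡21; β=3, v≡6 (mod 29); (21|29)=-1, (6|29)=+1; sign (−1)^0·-1^3·+1^1 = -1.
(a,b)_17: α=0, u≡6; β=1, v≡12 (mod 17); (6|17)=-1, (12|17)=-1; sign (−1)^0·-1^1·-1^0 = -1.
(a,b)_5: α=-4, u≡2; β=-1, v≡2 (mod 5); (2|5)=-1, (2|5)=-1; sign (−1)^0·-1^-1·-1^-4 = -1.
(a,b)_13: α=0, u≡2; β=1, v≡11 (mod 13); (2|13)=-1, (11|13)=-1; sign (−1)^0·-1^1·-1^0 = -1.
(a,b)_23: α=1, u≡19; β=2, v≡19 (mod 23); (19|23)=-1, (19|23)=-1; sign (−1)^0·-1^2·-1^1 = -1.
|Ram(7337, -96135)| = 6, even; anisotropic at {3, 5, 13, 17, 23, 29}.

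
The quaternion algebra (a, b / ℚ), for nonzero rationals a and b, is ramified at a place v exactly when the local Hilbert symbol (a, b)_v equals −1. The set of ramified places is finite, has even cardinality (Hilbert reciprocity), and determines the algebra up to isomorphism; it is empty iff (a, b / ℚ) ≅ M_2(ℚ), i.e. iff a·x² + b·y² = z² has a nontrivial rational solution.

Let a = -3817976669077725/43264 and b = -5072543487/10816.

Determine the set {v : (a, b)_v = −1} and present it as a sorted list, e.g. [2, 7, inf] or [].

(a, b) ≡ (-21, -12903) mod (ℚ^×)²; places V = {2, 3, 5, 7, 11, 13, 17, 19, 23, ∞}.
(a,b)_19: α=2, u≡6; β=2, v≡9 (mod 19); (6|19)=+1, (9|19)=+1; sign (−1)^0·+1^2·+1^2 = +1.
(a,b)_11: α=4, u≡3; β=3, v≡9 (mod 11); (3|11)=+1, (9|11)=+1; sign (−1)^0·+1^3·+1^4 = +1.
(a,b)_23: α=2, u≡8; β=1, v≡15 (mod 23); (8|23)=+1, (15|23)=-1; sign (−1)^0·+1^1·-1^2 = +1.
(a,b)_13: α=-2, u≡6; β=-2, v≡11 (mod 13); (6|13)=-1, (11|13)=-1; sign (−1)^0·-1^-2·-1^-2 = +1.
(a,b)_17: α=2, u≡2; β=1, v≡6 (mod 17); (2|17)=+1, (6|17)=-1; sign (−1)^0·+1^1·-1^2 = +1.
(a,b)_3: α=3, u≡2; β=3, v≡1 (mod 3); (2|3)=-1, (1|3)=+1; sign (−1)^1·-1^3·+1^3 = +1.
(a,b)_2: α=-8, β=-6; u≡3, v≡1 (mod 8); ε(u)ε(v)=1·0, αω(v)=-8·0, βω(u)=-6·1; sum ≡ 0  ⇒  +1.
(a,b)_∞: sgn(-21)=−, sgn(-12903)=−, so -1.
(a,b)_5: α=2, u≡4; β=0, v≡3 (mod 5); (4|5)=+1, (3|5)=-1; sign (−1)^0·+1^0·-1^2 = +1.
(a,b)_7: α=1, u≡2; β=0, v≡3 (mod 7); (2|7)=+1, (3|7)=-1; sign (−1)^0·+1^0·-1^1 = -1.
Ram(-21, -12903) = {7, ∞}; no ℚ_7-point on the conic.

[7, inf]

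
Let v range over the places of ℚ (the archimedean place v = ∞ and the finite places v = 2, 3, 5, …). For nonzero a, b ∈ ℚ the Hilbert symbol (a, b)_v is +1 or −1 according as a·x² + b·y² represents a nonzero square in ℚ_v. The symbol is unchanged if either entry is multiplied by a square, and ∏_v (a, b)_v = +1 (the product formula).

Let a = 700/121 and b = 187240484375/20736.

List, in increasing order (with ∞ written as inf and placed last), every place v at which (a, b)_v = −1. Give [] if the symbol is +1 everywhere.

(a, b) ≡ (7, 4991) mod (ℚ^×)²; places V = {2, 3, 5, 7, 11, 23, 31, ∞}.
(a,b)_3: α=0, u≡1; β=-4, v≡2 (mod 3); (1|3)=+1, (2|3)=-1; sign (−1)^0·+1^-4·-1^0 = +1.
(a,b)_7: α=1, u≡1; β=5, v≡3 (mod 7); (1|7)=+1, (3|7)=-1; sign (−1)^1·+1^5·-1^1 = +1.
(a,b)_23: α=0, u≡17; β=1, v≡20 (mod 23); (17|23)=-1, (20|23)=-1; sign (−1)^0·-1^1·-1^0 = -1.
(a,b)_5: α=2, u≡3; β=6, v≡1 (mod 5); (3|5)=-1, (1|5)=+1; sign (−1)^0·-1^6·+1^2 = +1.
(a,b)_2: α=2, β=-8; u≡7, v≡7 (mod 8); ε(u)ε(v)=1·1, αω(v)=2·0, βω(u)=-8·0; sum ≡ 1  ⇒  -1.
(a,b)_31: α=0, u≡25; β=1, v≡3 (mod 31); (25|31)=+1, (3|31)=-1; sign (−1)^0·+1^1·-1^0 = +1.
(a,b)_∞: sgn(7)=+, sgn(4991)=+, so +1.
(a,b)_11: α=-2, u≡7; β=0, v≡10 (mod 11); (7|11)=-1, (10|11)=-1; sign (−1)^0·-1^0·-1^-2 = +1.
(7, 4991 / ℚ) ramifies at {2, 23}: a division algebra.

[2, 23]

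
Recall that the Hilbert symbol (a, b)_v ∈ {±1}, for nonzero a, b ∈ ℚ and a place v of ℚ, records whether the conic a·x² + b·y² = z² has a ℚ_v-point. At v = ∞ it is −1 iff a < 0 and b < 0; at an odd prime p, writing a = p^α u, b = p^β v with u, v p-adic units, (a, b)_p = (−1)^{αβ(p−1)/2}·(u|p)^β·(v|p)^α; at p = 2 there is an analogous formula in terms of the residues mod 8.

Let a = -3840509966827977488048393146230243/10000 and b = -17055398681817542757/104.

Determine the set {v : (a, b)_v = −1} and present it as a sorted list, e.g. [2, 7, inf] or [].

[2, 3, 17, 31, 43, inf]

Mod squares: a ≡ -1747563, b ≡ -30498. Check v ∈ {∞, 2, 3, 5, 7, 11, 13, 17, 19, 23, 31, 43}.
v=∞: -1747563 < 0 and -30498 < 0  ⇒  (a,b)_∞ = -1.
v=3: a=3^11·(≡1), b=3^5·(≡1) mod 3; (1|3)=+1, (1|3)=+1; (−1)^{11·5·1}·(+1)^5·(+1)^11 = -1.
v=5: a=5^-4·(≡2), b=5^0·(≡2) mod 5; (2|5)=-1, (2|5)=-1; (−1)^{-4·0·2}·(-1)^0·(-1)^-4 = +1.
v=43: a=43^3·(≡7), b=43^2·(≡30) mod 43; (7|43)=-1, (30|43)=-1; (−1)^{3·2·21}·(-1)^2·(-1)^3 = -1.
v=7: a=7^2·(≡2), b=7^0·(≡4) mod 7; (2|7)=+1, (4|7)=+1; (−1)^{2·0·3}·(+1)^0·(+1)^2 = +1.
v=13: a=13^0·(≡12), b=13^-1·(≡7) mod 13; (12|13)=+1, (7|13)=-1; (−1)^{0·-1·6}·(+1)^-1·(-1)^0 = +1.
v=19: a=19^3·(≡12), b=19^2·(≡16) mod 19; (12|19)=-1, (16|19)=+1; (−1)^{3·2·9}·(-1)^2·(+1)^3 = +1.
v=11: a=11^4·(≡7), b=11^0·(≡3) mod 11; (7|11)=-1, (3|11)=+1; (−1)^{4·0·5}·(-1)^0·(+1)^4 = +1.
v=31: a=31^3·(≡16), b=31^2·(≡26) mod 31; (16|31)=+1, (26|31)=-1; (−1)^{3·2·15}·(+1)^2·(-1)^3 = -1.
v=2: v_2(a)=-4, v_2(b)=-3; units ≡ 5, 7 (mod 8); ε·ε+αω+βω = 0·1+-4·0+-3·1 ≡ 1  ⇒  (a,b)_2 = -1.
v=17: a=17^2·(≡6), b=17^1·(≡4) mod 17; (6|17)=-1, (4|17)=+1; (−1)^{2·1·8}·(-1)^1·(+1)^2 = -1.
v=23: a=23^5·(≡22), b=23^5·(≡12) mod 23; (22|23)=-1, (12|23)=+1; (−1)^{5·5·11}·(-1)^5·(+1)^5 = +1.
|Ram(-1747563, -30498)| = 6, even; anisotropic at {2, 3, 17, 31, 43, ∞}.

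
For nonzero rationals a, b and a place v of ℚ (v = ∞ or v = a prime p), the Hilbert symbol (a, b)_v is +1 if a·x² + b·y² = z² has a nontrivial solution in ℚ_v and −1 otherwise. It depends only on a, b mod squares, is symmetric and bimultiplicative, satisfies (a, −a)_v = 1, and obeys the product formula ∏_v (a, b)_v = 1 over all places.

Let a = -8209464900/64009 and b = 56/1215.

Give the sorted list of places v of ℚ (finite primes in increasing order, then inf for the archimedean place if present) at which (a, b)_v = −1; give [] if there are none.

(a, b) ≡ (-4641, 210) mod (ℚ^×)²; places V = {2, 3, 5, 7, 11, 13, 17, 19, 23, ∞}.
(a,b)_7: α=3, u≡2; β=1, v≡2 (mod 7); (2|7)=+1, (2|7)=+1; sign (−1)^1·+1^1·+1^3 = -1.
(a,b)_17: α=1, u≡13; β=0, v≡7 (mod 17); (13|17)=+1, (7|17)=-1; sign (−1)^0·+1^0·-1^1 = -1.
(a,b)_11: α=-2, u≡1; β=0, v≡9 (mod 11); (1|11)=+1, (9|11)=+1; sign (−1)^0·+1^0·+1^-2 = +1.
(a,b)_3: α=1, u≡1; β=-5, v≡1 (mod 3); (1|3)=+1, (1|3)=+1; sign (−1)^1·+1^-5·+1^1 = -1.
(a,b)_23: α=-2, u≡21; β=0, v≡9 (mod 23); (21|23)=-1, (9|23)=+1; sign (−1)^0·-1^0·+1^-2 = +1.
(a,b)_∞: sgn(-4641)=−, sgn(210)=+, so +1.
(a,b)_5: α=2, u≡1; β=-1, v≡2 (mod 5); (1|5)=+1, (2|5)=-1; sign (−1)^0·+1^-1·-1^2 = +1.
(a,b)_19: α=2, u≡14; β=0, v≡1 (mod 19); (14|19)=-1, (1|19)=+1; sign (−1)^0·-1^0·+1^2 = +1.
(a,b)_2: α=2, β=3; u≡7, v≡1 (mod 8); ε(u)ε(v)=1·0, αω(v)=2·0, βω(u)=3·0; sum ≡ 0  ⇒  +1.
(a,b)_13: α=1, u≡6; β=0, v≡5 (mod 13); (6|13)=-1, (5|13)=-1; sign (−1)^0·-1^0·-1^1 = -1.
|Ram(-4641, 210)| = 4, even; anisotropic at {3, 7, 13, 17}.

[3, 7, 13, 17]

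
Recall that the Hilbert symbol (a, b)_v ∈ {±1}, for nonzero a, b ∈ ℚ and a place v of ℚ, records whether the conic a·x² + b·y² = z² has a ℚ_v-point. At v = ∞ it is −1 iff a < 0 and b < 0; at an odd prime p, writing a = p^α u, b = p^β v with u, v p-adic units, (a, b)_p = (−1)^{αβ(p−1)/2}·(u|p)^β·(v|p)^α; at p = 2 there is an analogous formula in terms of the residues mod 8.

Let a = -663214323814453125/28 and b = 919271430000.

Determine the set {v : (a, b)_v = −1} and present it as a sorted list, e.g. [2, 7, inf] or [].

(a, b) ≡ (-1155, 3927) mod (ℚ^×)²; places V = {2, 3, 5, 7, 11, 13, 17, ∞}.
(a,b)_13: α=2, u≡5; β=0, v≡1 (mod 13); (5|13)=-1, (1|13)=+1; sign (−1)^0·-1^0·+1^2 = +1.
(a,b)_5: α=9, u≡4; β=4, v≡3 (mod 5); (4|5)=+1, (3|5)=-1; sign (−1)^0·+1^4·-1^9 = -1.
(a,b)_∞: sgn(-1155)=−, sgn(3927)=+, so +1.
(a,b)_7: α=-1, u≡5; β=1, v≡4 (mod 7); (5|7)=-1, (4|7)=+1; sign (−1)^1·-1^1·+1^-1 = +1.
(a,b)_17: α=4, u≡13; β=3, v≡10 (mod 17); (13|17)=+1, (10|17)=-1; sign (−1)^0·+1^3·-1^4 = +1.
(a,b)_2: α=-2, β=4; u≡5, v≡7 (mod 8); ε(u)ε(v)=0·1, αω(v)=-2·0, βω(u)=4·1; sum ≡ 0  ⇒  +1.
(a,b)_11: α=1, u≡9; β=1, v≡5 (mod 11); (9|11)=+1, (5|11)=+1; sign (−1)^1·+1^1·+1^1 = -1.
(a,b)_3: α=7, u≡2; β=5, v≡1 (mod 3); (2|3)=-1, (1|3)=+1; sign (−1)^1·-1^5·+1^7 = +1.
(-1155, 3927 / ℚ) ramifies at {5, 11}: a division algebra.

[5, 11]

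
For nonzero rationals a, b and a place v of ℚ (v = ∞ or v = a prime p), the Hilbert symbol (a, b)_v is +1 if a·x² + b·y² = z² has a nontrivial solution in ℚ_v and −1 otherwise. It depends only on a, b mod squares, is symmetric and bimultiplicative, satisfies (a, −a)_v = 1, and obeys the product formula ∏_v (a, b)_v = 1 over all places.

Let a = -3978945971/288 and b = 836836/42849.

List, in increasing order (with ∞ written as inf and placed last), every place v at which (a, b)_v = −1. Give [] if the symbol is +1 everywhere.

Mod squares: a ≡ -22, b ≡ 1729. Check v ∈ {∞, 2, 3, 7, 11, 13, 19, 23}.
v=23: a=23^0·(≡4), b=23^-2·(≡8) mod 23; (4|23)=+1, (8|23)=+1; (−1)^{0·-2·11}·(+1)^-2·(+1)^0 = +1.
v=7: a=7^2·(≡3), b=7^1·(≡1) mod 7; (3|7)=-1, (1|7)=+1; (−1)^{2·1·3}·(-1)^1·(+1)^2 = -1.
v=∞: -22 < 0 and 1729 > 0  ⇒  (a,b)_∞ = +1.
v=19: a=19^2·(≡1), b=19^1·(≡10) mod 19; (1|19)=+1, (10|19)=-1; (−1)^{2·1·9}·(+1)^1·(-1)^2 = +1.
v=11: a=11^3·(≡9), b=11^2·(≡2) mod 11; (9|11)=+1, (2|11)=-1; (−1)^{3·2·5}·(+1)^2·(-1)^3 = -1.
v=13: a=13^2·(≡10), b=13^1·(≡9) mod 13; (10|13)=+1, (9|13)=+1; (−1)^{2·1·6}·(+1)^1·(+1)^2 = +1.
v=2: v_2(a)=-5, v_2(b)=2; units ≡ 5, 1 (mod 8); ε·ε+αω+βω = 0·0+-5·0+2·1 ≡ 0  ⇒  (a,b)_2 = +1.
v=3: a=3^-2·(≡2), b=3^-4·(≡1) mod 3; (2|3)=-1, (1|3)=+1; (−1)^{-2·-4·1}·(-1)^-4·(+1)^-2 = +1.
(-22, 1729 / ℚ) ramifies at {7, 11}: a division algebra.

[7, 11]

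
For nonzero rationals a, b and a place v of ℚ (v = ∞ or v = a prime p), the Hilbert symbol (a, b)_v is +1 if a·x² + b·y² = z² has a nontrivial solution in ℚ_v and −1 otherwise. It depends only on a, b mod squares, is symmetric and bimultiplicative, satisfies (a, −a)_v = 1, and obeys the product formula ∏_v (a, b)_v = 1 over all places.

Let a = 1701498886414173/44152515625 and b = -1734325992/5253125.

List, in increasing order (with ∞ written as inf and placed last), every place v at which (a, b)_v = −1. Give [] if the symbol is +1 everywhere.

[2, 5, 7, 11, 17, 19]

Mod squares: a ≡ 74613, b ≡ -210. Check v ∈ {∞, 2, 3, 5, 7, 11, 17, 19, 41, 47}.
v=11: a=11^1·(≡7), b=11^0·(≡7) mod 11; (7|11)=-1, (7|11)=-1; (−1)^{1·0·5}·(-1)^0·(-1)^1 = -1.
v=41: a=41^-4·(≡11), b=41^-2·(≡23) mod 41; (11|41)=-1, (23|41)=+1; (−1)^{-4·-2·20}·(-1)^-2·(+1)^-4 = +1.
v=3: a=3^7·(≡1), b=3^7·(≡2) mod 3; (1|3)=+1, (2|3)=-1; (−1)^{7·7·1}·(+1)^7·(-1)^7 = +1.
v=∞: 74613 > 0 and -210 < 0  ⇒  (a,b)_∞ = +1.
v=19: a=19^1·(≡2), b=19^0·(≡10) mod 19; (2|19)=-1, (10|19)=-1; (−1)^{1·0·9}·(-1)^0·(-1)^1 = -1.
v=2: v_2(a)=0, v_2(b)=3; units ≡ 5, 7 (mod 8); ε·ε+αω+βω = 0·1+0·0+3·1 ≡ 1  ⇒  (a,b)_2 = -1.
v=47: a=47^2·(≡9), b=47^0·(≡34) mod 47; (9|47)=+1, (34|47)=+1; (−1)^{2·0·23}·(+1)^0·(+1)^2 = +1.
v=17: a=17^3·(≡7), b=17^2·(≡7) mod 17; (7|17)=-1, (7|17)=-1; (−1)^{3·2·8}·(-1)^2·(-1)^3 = -1.
v=5: a=5^-6·(≡3), b=5^-5·(≡3) mod 5; (3|5)=-1, (3|5)=-1; (−1)^{-6·-5·2}·(-1)^-5·(-1)^-6 = -1.
v=7: a=7^3·(≡5), b=7^3·(≡5) mod 7; (5|7)=-1, (5|7)=-1; (−1)^{3·3·3}·(-1)^3·(-1)^3 = -1.
(74613, -210 / ℚ) ramifies at {2, 5, 7, 11, 17, 19}: a division algebra.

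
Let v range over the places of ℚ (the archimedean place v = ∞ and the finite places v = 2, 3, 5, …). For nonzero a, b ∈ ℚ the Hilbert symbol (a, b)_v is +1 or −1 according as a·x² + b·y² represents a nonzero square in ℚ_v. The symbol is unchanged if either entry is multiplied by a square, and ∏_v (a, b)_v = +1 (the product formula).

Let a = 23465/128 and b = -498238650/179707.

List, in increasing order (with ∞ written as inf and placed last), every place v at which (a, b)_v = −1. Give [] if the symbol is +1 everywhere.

(a, b) ≡ (130, -782782) mod (ℚ^×)²; places V = {2, 3, 5, 7, 11, 13, 17, 19, 23, 31, ∞}.
(a,b)_3: α=0, u≡1; β=2, v≡2 (mod 3); (1|3)=+1, (2|3)=-1; sign (−1)^0·+1^2·-1^0 = +1.
(a,b)_31: α=0, u≡15; β=-2, v≡15 (mod 31); (15|31)=-1, (15|31)=-1; sign (−1)^0·-1^-2·-1^0 = +1.
(a,b)_5: α=1, u≡1; β=2, v≡2 (mod 5); (1|5)=+1, (2|5)=-1; sign (−1)^0·+1^2·-1^1 = -1.
(a,b)_2: α=-7, β=1; u≡1, v≡1 (mod 8); ε(u)ε(v)=0·0, αω(v)=-7·0, βω(u)=1·0; sum ≡ 0  ⇒  +1.
(a,b)_23: α=0, u≡11; β=3, v≡16 (mod 23); (11|23)=-1, (16|23)=+1; sign (−1)^0·-1^3·+1^0 = -1.
(a,b)_13: α=1, u≡1; β=1, v≡7 (mod 13); (1|13)=+1, (7|13)=-1; sign (−1)^0·+1^1·-1^1 = -1.
(a,b)_7: α=0, u≡4; β=1, v≡3 (mod 7); (4|7)=+1, (3|7)=-1; sign (−1)^0·+1^1·-1^0 = +1.
(a,b)_17: α=0, u≡10; β=-1, v≡5 (mod 17); (10|17)=-1, (5|17)=-1; sign (−1)^0·-1^-1·-1^0 = -1.
(a,b)_11: α=0, u≡5; β=-1, v≡7 (mod 11); (5|11)=+1, (7|11)=-1; sign (−1)^0·+1^-1·-1^0 = +1.
(a,b)_19: α=2, u≡6; β=0, v≡12 (mod 19); (6|19)=+1, (12|19)=-1; sign (−1)^0·+1^0·-1^2 = +1.
(a,b)_∞: sgn(130)=+, sgn(-782782)=−, so +1.
(130, -782782 / ℚ) ramifies at {5, 13, 17, 23}: a division algebra.

[5, 13, 17, 23]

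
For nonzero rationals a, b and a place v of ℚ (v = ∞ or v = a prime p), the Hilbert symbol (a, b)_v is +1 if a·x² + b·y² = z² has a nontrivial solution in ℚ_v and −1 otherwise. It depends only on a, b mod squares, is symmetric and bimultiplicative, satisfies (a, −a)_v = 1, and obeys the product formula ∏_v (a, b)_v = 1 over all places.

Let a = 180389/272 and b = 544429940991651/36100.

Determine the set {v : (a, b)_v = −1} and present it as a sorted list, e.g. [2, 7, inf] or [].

[17, 31]

Mod squares: a ≡ 5797, b ≡ 11. Check v ∈ {∞, 2, 3, 5, 11, 13, 17, 19, 23, 31}.
v=2: v_2(a)=-4, v_2(b)=-2; units ≡ 5, 3 (mod 8); ε·ε+αω+βω = 0·1+-4·1+-2·1 ≡ 0  ⇒  (a,b)_2 = +1.
v=∞: 5797 > 0 and 11 > 0  ⇒  (a,b)_∞ = +1.
v=17: a=17^-1·(≡15), b=17^0·(≡7) mod 17; (15|17)=+1, (7|17)=-1; (−1)^{-1·0·8}·(+1)^0·(-1)^-1 = -1.
v=23: a=23^2·(≡1), b=23^4·(≡7) mod 23; (1|23)=+1, (7|23)=-1; (−1)^{2·4·11}·(+1)^4·(-1)^2 = +1.
v=31: a=31^1·(≡19), b=31^2·(≡30) mod 31; (19|31)=+1, (30|31)=-1; (−1)^{1·2·15}·(+1)^2·(-1)^1 = -1.
v=19: a=19^0·(≡10), b=19^-2·(≡16) mod 19; (10|19)=-1, (16|19)=+1; (−1)^{0·-2·9}·(-1)^-2·(+1)^0 = +1.
v=5: a=5^0·(≡2), b=5^-2·(≡4) mod 5; (2|5)=-1, (4|5)=+1; (−1)^{0·-2·2}·(-1)^-2·(+1)^0 = +1.
v=3: a=3^0·(≡1), b=3^2·(≡2) mod 3; (1|3)=+1, (2|3)=-1; (−1)^{0·2·1}·(+1)^2·(-1)^0 = +1.
v=13: a=13^0·(≡12), b=13^2·(≡5) mod 13; (12|13)=+1, (5|13)=-1; (−1)^{0·2·6}·(+1)^2·(-1)^0 = +1.
v=11: a=11^1·(≡8), b=11^3·(≡5) mod 11; (8|11)=-1, (5|11)=+1; (−1)^{1·3·5}·(-1)^3·(+1)^1 = +1.
(5797, 11 / ℚ) ramifies at {17, 31}: a division algebra.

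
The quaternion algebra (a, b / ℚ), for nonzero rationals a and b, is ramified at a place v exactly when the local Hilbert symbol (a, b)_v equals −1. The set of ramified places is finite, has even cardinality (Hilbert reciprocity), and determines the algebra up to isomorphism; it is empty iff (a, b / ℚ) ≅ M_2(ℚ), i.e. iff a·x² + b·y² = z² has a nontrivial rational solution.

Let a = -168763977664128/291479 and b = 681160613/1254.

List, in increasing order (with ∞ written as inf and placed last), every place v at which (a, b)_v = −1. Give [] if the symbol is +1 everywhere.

[2, 7, 11, 19, 29, 31]

Mod squares: a ≡ -375782, b ≡ 7891422. Check v ∈ {∞, 2, 3, 7, 11, 19, 23, 29, 31, 47}.
v=29: a=29^-1·(≡28), b=29^1·(≡26) mod 29; (28|29)=+1, (26|29)=-1; (−1)^{-1·1·14}·(+1)^1·(-1)^-1 = -1.
v=11: a=11^1·(≡1), b=11^-1·(≡3) mod 11; (1|11)=+1, (3|11)=+1; (−1)^{1·-1·5}·(+1)^-1·(+1)^1 = -1.
v=7: a=7^4·(≡5), b=7^3·(≡5) mod 7; (5|7)=-1, (5|7)=-1; (−1)^{4·3·3}·(-1)^3·(-1)^4 = -1.
v=31: a=31^1·(≡21), b=31^1·(≡11) mod 31; (21|31)=-1, (11|31)=-1; (−1)^{1·1·15}·(-1)^1·(-1)^1 = -1.
v=19: a=19^-1·(≡6), b=19^-1·(≡16) mod 19; (6|19)=+1, (16|19)=+1; (−1)^{-1·-1·9}·(+1)^-1·(+1)^-1 = -1.
v=3: a=3^6·(≡1), b=3^-1·(≡2) mod 3; (1|3)=+1, (2|3)=-1; (−1)^{6·-1·1}·(+1)^-1·(-1)^6 = +1.
v=∞: -375782 < 0 and 7891422 > 0  ⇒  (a,b)_∞ = +1.
v=47: a=47^2·(≡45), b=47^2·(≡32) mod 47; (45|47)=-1, (32|47)=+1; (−1)^{2·2·23}·(-1)^2·(+1)^2 = +1.
v=2: v_2(a)=7, v_2(b)=-1; units ≡ 5, 7 (mod 8); ε·ε+αω+βω = 0·1+7·0+-1·1 ≡ 1  ⇒  (a,b)_2 = -1.
v=23: a=23^-2·(≡10), b=23^0·(≡15) mod 23; (10|23)=-1, (15|23)=-1; (−1)^{-2·0·11}·(-1)^0·(-1)^-2 = +1.
(-375782, 7891422 / ℚ) ramifies at {2, 7, 11, 19, 29, 31}: a division algebra.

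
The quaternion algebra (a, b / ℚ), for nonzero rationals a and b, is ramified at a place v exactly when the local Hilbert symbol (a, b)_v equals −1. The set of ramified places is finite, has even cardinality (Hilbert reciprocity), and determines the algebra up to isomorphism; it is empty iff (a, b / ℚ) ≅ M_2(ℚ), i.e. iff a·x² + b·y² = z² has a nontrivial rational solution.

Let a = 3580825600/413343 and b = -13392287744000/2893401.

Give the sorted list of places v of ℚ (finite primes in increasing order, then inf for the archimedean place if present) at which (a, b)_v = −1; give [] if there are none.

[5, 7, 11, 17]

(a, b) ≡ (7, -935) mod (ℚ^×)²; places V = {2, 3, 5, 7, 11, 17, ∞}.
(a,b)_∞: sgn(7)=+, sgn(-935)=−, so +1.
(a,b)_11: α=2, u≡2; β=3, v≡5 (mod 11); (2|11)=-1, (5|11)=+1; sign (−1)^0·-1^3·+1^2 = -1.
(a,b)_5: α=2, u≡3; β=3, v≡3 (mod 5); (3|5)=-1, (3|5)=-1; sign (−1)^0·-1^3·-1^2 = -1.
(a,b)_7: α=-1, u≡4; β=-2, v≡6 (mod 7); (4|7)=+1, (6|7)=-1; sign (−1)^0·+1^-2·-1^-1 = -1.
(a,b)_3: α=-10, u≡1; β=-10, v≡1 (mod 3); (1|3)=+1, (1|3)=+1; sign (−1)^0·+1^-10·+1^-10 = +1.
(a,b)_17: α=2, u≡7; β=3, v≡1 (mod 17); (7|17)=-1, (1|17)=+1; sign (−1)^0·-1^3·+1^2 = -1.
(a,b)_2: α=12, β=14; u≡7, v≡1 (mod 8); ε(u)ε(v)=1·0, αω(v)=12·0, βω(u)=14·0; sum ≡ 0  ⇒  +1.
Ram(7, -935) = {5, 7, 11, 17}; no ℚ_5-point on the conic.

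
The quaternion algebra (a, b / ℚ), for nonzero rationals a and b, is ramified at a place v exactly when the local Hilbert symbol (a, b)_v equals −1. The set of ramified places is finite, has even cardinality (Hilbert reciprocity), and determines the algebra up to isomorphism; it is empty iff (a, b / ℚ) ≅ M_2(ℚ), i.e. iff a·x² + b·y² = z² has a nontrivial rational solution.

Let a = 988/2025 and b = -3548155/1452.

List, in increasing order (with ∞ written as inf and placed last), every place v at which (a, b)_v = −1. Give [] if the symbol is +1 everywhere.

[2, 5, 13, 19]

(a, b) ≡ (247, -62985) mod (ℚ^×)²; places V = {2, 3, 5, 11, 13, 17, 19, ∞}.
(a,b)_11: α=0, u≡9; β=-2, v≡5 (mod 11); (9|11)=+1, (5|11)=+1; sign (−1)^0·+1^-2·+1^0 = +1.
(a,b)_∞: sgn(247)=+, sgn(-62985)=−, so +1.
(a,b)_5: α=-2, u≡3; β=1, v≡2 (mod 5); (3|5)=-1, (2|5)=-1; sign (−1)^0·-1^1·-1^-2 = -1.
(a,b)_2: α=2, β=-2; u≡7, v≡7 (mod 8); ε(u)ε(v)=1·1, αω(v)=2·0, βω(u)=-2·0; sum ≡ 1  ⇒  -1.
(a,b)_19: α=1, u≡3; β=1, v≡15 (mod 19); (3|19)=-1, (15|19)=-1; sign (−1)^1·-1^1·-1^1 = -1.
(a,b)_17: α=0, u≡1; β=1, v≡4 (mod 17); (1|17)=+1, (4|17)=+1; sign (−1)^0·+1^1·+1^0 = +1.
(a,b)_13: α=1, u≡5; β=3, v≡4 (mod 13); (5|13)=-1, (4|13)=+1; sign (−1)^0·-1^3·+1^1 = -1.
(a,b)_3: α=-4, u≡1; β=-1, v≡2 (mod 3); (1|3)=+1, (2|3)=-1; sign (−1)^0·+1^-1·-1^-4 = +1.
(247, -62985 / ℚ) ramifies at {2, 5, 13, 19}: a division algebra.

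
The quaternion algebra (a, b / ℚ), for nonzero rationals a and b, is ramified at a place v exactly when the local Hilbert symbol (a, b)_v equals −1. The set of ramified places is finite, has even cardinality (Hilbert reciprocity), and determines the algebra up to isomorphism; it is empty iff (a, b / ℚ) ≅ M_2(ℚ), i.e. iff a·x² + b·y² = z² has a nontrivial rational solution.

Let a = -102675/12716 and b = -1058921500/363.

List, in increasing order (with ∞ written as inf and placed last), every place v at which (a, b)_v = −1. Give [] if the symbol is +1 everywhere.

(a, b) ≡ (-33, -23205) mod (ℚ^×)²; places V = {2, 3, 5, 7, 11, 13, 17, 37, ∞}.
(a,b)_37: α=2, u≡34; β=2, v≡18 (mod 37); (34|37)=+1, (18|37)=-1; sign (−1)^0·+1^2·-1^2 = +1.
(a,b)_3: α=1, u≡1; β=-1, v≡2 (mod 3); (1|3)=+1, (2|3)=-1; sign (−1)^1·+1^-1·-1^1 = +1.
(a,b)_13: α=0, u≡6; β=1, v≡9 (mod 13); (6|13)=-1, (9|13)=+1; sign (−1)^0·-1^1·+1^0 = -1.
(a,b)_∞: sgn(-33)=−, sgn(-23205)=−, so -1.
(a,b)_2: α=-2, β=2; u≡7, v≡3 (mod 8); ε(u)ε(v)=1·1, αω(v)=-2·1, βω(u)=2·0; sum ≡ 1  ⇒  -1.
(a,b)_5: α=2, u≡3; β=3, v≡1 (mod 5); (3|5)=-1, (1|5)=+1; sign (−1)^0·-1^3·+1^2 = -1.
(a,b)_7: α=0, u≡2; β=1, v≡6 (mod 7); (2|7)=+1, (6|7)=-1; sign (−1)^0·+1^1·-1^0 = +1.
(a,b)_11: α=-1, u≡10; β=-2, v≡4 (mod 11); (10|11)=-1, (4|11)=+1; sign (−1)^0·-1^-2·+1^-1 = +1.
(a,b)_17: α=-2, u≡9; β=1, v≡5 (mod 17); (9|17)=+1, (5|17)=-1; sign (−1)^0·+1^1·-1^-2 = +1.
|Ram(-33, -23205)| = 4, even; anisotropic at {2, 5, 13, ∞}.

[2, 5, 13, inf]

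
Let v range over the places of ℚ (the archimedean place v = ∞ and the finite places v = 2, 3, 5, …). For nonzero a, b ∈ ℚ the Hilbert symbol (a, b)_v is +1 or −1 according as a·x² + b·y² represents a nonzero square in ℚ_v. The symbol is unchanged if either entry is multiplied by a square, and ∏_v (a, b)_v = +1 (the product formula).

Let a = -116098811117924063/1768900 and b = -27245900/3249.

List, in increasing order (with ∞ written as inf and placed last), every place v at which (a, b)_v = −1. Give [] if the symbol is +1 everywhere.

[11, 17, 23, inf]

(a, b) ≡ (-23, -272459) mod (ℚ^×)²; places V = {2, 3, 5, 7, 11, 13, 17, 19, 23, 31, 47, ∞}.
(a,b)_∞: sgn(-23)=−, sgn(-272459)=−, so -1.
(a,b)_19: α=-2, u≡18; β=-2, v≡9 (mod 19); (18|19)=-1, (9|19)=+1; sign (−1)^0·-1^-2·+1^-2 = +1.
(a,b)_7: α=-2, u≡5; β=0, v≡4 (mod 7); (5|7)=-1, (4|7)=+1; sign (−1)^0·-1^0·+1^-2 = +1.
(a,b)_31: α=4, u≡28; β=1, v≡29 (mod 31); (28|31)=+1, (29|31)=-1; sign (−1)^0·+1^1·-1^4 = +1.
(a,b)_17: α=0, u≡6; β=1, v≡13 (mod 17); (6|17)=-1, (13|17)=+1; sign (−1)^0·-1^1·+1^0 = -1.
(a,b)_5: α=-2, u≡2; β=2, v≡1 (mod 5); (2|5)=-1, (1|5)=+1; sign (−1)^0·-1^2·+1^-2 = +1.
(a,b)_3: α=0, u≡1; β=-2, v≡1 (mod 3); (1|3)=+1, (1|3)=+1; sign (−1)^0·+1^-2·+1^0 = +1.
(a,b)_13: α=2, u≡10; β=0, v≡6 (mod 13); (10|13)=+1, (6|13)=-1; sign (−1)^0·+1^0·-1^2 = +1.
(a,b)_23: α=1, u≡10; β=0, v≡14 (mod 23); (10|23)=-1, (14|23)=-1; sign (−1)^0·-1^0·-1^1 = -1.
(a,b)_47: α=2, u≡4; β=1, v≡31 (mod 47); (4|47)=+1, (31|47)=-1; sign (−1)^0·+1^1·-1^2 = +1.
(a,b)_2: α=-2, β=2; u≡1, v≡5 (mod 8); ε(u)ε(v)=0·0, αω(v)=-2·1, βω(u)=2·0; sum ≡ 0  ⇒  +1.
(a,b)_11: α=4, u≡7; β=1, v≡9 (mod 11); (7|11)=-1, (9|11)=+1; sign (−1)^0·-1^1·+1^4 = -1.
Ram(-23, -272459) = {11, 17, 23, ∞}; no ℚ_11-point on the conic.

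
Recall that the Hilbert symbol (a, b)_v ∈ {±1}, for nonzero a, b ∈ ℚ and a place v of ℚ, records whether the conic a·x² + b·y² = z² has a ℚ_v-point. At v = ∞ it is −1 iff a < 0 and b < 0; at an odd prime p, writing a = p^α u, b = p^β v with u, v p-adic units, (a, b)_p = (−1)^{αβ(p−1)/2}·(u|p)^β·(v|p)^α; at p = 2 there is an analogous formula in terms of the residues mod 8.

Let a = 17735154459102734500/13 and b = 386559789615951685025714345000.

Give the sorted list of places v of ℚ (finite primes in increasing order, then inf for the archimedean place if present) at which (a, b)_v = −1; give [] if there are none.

[2, 5, 7, 11, 23, 31]

Mod squares: a ≡ 1714765, b ≡ 165242. Check v ∈ {∞, 2, 5, 7, 11, 13, 23, 29, 31, 37}.
v=31: a=31^1·(≡17), b=31^2·(≡12) mod 31; (17|31)=-1, (12|31)=-1; (−1)^{1·2·15}·(-1)^2·(-1)^1 = -1.
v=13: a=13^-1·(≡2), b=13^0·(≡12) mod 13; (2|13)=-1, (12|13)=+1; (−1)^{-1·0·6}·(-1)^0·(+1)^-1 = +1.
v=37: a=37^5·(≡9), b=37^7·(≡30) mod 37; (9|37)=+1, (30|37)=+1; (−1)^{5·7·18}·(+1)^7·(+1)^5 = +1.
v=5: a=5^3·(≡2), b=5^4·(≡2) mod 5; (2|5)=-1, (2|5)=-1; (−1)^{3·4·2}·(-1)^4·(-1)^3 = -1.
v=∞: 1714765 > 0 and 165242 > 0  ⇒  (a,b)_∞ = +1.
v=23: a=23^1·(≡2), b=23^2·(≡10) mod 23; (2|23)=+1, (10|23)=-1; (−1)^{1·2·11}·(+1)^2·(-1)^1 = -1.
v=11: a=11^4·(≡8), b=11^5·(≡8) mod 11; (8|11)=-1, (8|11)=-1; (−1)^{4·5·5}·(-1)^5·(-1)^4 = -1.
v=29: a=29^0·(≡28), b=29^1·(≡12) mod 29; (28|29)=+1, (12|29)=-1; (−1)^{0·1·14}·(+1)^1·(-1)^0 = +1.
v=2: v_2(a)=2, v_2(b)=3; units ≡ 5, 5 (mod 8); ε·ε+αω+βω = 0·0+2·1+3·1 ≡ 1  ⇒  (a,b)_2 = -1.
v=7: a=7^2·(≡6), b=7^3·(≡1) mod 7; (6|7)=-1, (1|7)=+1; (−1)^{2·3·3}·(-1)^3·(+1)^2 = -1.
Ram(1714765, 165242) = {2, 5, 7, 11, 23, 31}; no ℚ_2-point on the conic.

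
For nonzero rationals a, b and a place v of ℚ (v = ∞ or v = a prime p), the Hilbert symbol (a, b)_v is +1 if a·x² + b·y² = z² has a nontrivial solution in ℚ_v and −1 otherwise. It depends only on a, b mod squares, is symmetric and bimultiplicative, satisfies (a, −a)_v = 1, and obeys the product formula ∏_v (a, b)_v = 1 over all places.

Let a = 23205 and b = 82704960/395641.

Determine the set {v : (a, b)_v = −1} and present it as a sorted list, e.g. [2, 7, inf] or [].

(a, b) ≡ (23205, 65) mod (ℚ^×)²; places V = {2, 3, 5, 7, 13, 17, 37, 47, ∞}.
(a,b)_∞: sgn(23205)=+, sgn(65)=+, so +1.
(a,b)_17: α=1, u≡5; β=-2, v≡5 (mod 17); (5|17)=-1, (5|17)=-1; sign (−1)^0·-1^-2·-1^1 = -1.
(a,b)_2: α=0, β=6; u≡5, v≡1 (mod 8); ε(u)ε(v)=0·0, αω(v)=0·0, βω(u)=6·1; sum ≡ 0  ⇒  +1.
(a,b)_47: α=0, u≡34; β=2, v≡32 (mod 47); (34|47)=+1, (32|47)=+1; sign (−1)^0·+1^2·+1^0 = +1.
(a,b)_13: α=1, u≡4; β=1, v≡7 (mod 13); (4|13)=+1, (7|13)=-1; sign (−1)^0·+1^1·-1^1 = -1.
(a,b)_7: α=1, u≡4; β=0, v≡2 (mod 7); (4|7)=+1, (2|7)=+1; sign (−1)^0·+1^0·+1^1 = +1.
(a,b)_5: α=1, u≡1; β=1, v≡2 (mod 5); (1|5)=+1, (2|5)=-1; sign (−1)^0·+1^1·-1^1 = -1.
(a,b)_3: α=1, u≡1; β=2, v≡2 (mod 3); (1|3)=+1, (2|3)=-1; sign (−1)^0·+1^2·-1^1 = -1.
(a,b)_37: α=0, u≡6; β=-2, v≡36 (mod 37); (6|37)=-1, (36|37)=+1; sign (−1)^0·-1^-2·+1^0 = +1.
(23205, 65 / ℚ) ramifies at {3, 5, 13, 17}: a division algebra.

[3, 5, 13, 17]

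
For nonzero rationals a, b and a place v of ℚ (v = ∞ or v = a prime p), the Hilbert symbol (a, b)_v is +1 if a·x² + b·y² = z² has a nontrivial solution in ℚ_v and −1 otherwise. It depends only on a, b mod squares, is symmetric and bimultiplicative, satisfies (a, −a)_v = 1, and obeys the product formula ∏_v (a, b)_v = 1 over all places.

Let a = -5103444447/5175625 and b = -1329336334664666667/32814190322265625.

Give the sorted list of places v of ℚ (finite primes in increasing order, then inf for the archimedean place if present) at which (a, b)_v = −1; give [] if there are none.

Mod squares: a ≡ -87, b ≡ -3. Check v ∈ {∞, 2, 3, 5, 7, 13, 23, 29, 37}.
v=37: a=37^2·(≡29), b=37^4·(≡28) mod 37; (29|37)=-1, (28|37)=+1; (−1)^{2·4·18}·(-1)^4·(+1)^2 = +1.
v=2: v_2(a)=0, v_2(b)=0; units ≡ 1, 5 (mod 8); ε·ε+αω+βω = 0·0+0·1+0·0 ≡ 0  ⇒  (a,b)_2 = +1.
v=13: a=13^-2·(≡12), b=13^-4·(≡12) mod 13; (12|13)=+1, (12|13)=+1; (−1)^{-2·-4·6}·(+1)^-4·(+1)^-2 = +1.
v=29: a=29^1·(≡17), b=29^2·(≡26) mod 29; (17|29)=-1, (26|29)=-1; (−1)^{1·2·14}·(-1)^2·(-1)^1 = -1.
v=3: a=3^5·(≡1), b=3^13·(≡2) mod 3; (1|3)=+1, (2|3)=-1; (−1)^{5·13·1}·(+1)^13·(-1)^5 = +1.
v=5: a=5^-4·(≡3), b=5^-10·(≡2) mod 5; (3|5)=-1, (2|5)=-1; (−1)^{-4·-10·2}·(-1)^-10·(-1)^-4 = +1.
v=∞: -87 < 0 and -3 < 0  ⇒  (a,b)_∞ = -1.
v=23: a=23^2·(≡19), b=23^2·(≡20) mod 23; (19|23)=-1, (20|23)=-1; (−1)^{2·2·11}·(-1)^2·(-1)^2 = +1.
v=7: a=7^-2·(≡2), b=7^-6·(≡2) mod 7; (2|7)=+1, (2|7)=+1; (−1)^{-2·-6·3}·(+1)^-6·(+1)^-2 = +1.
Ram(-87, -3) = {29, ∞}; no ℚ_29-point on the conic.

[29, inf]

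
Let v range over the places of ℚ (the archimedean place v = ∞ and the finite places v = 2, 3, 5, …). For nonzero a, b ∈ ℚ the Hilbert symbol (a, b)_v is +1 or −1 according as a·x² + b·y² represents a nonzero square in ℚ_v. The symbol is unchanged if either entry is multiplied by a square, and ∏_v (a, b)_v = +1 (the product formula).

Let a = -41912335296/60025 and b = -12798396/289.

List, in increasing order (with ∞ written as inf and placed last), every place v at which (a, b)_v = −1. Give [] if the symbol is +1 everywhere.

[17, inf]

Mod squares: a ≡ -430559, b ≡ -355511. Check v ∈ {∞, 2, 3, 5, 7, 13, 17, 19, 23, 29, 31, 41, 43}.
v=2: v_2(a)=6, v_2(b)=2; units ≡ 1, 1 (mod 8); ε·ε+αω+βω = 0·0+6·0+2·0 ≡ 0  ⇒  (a,b)_2 = +1.
v=∞: -430559 < 0 and -355511 < 0  ⇒  (a,b)_∞ = -1.
v=29: a=29^0·(≡13), b=29^1·(≡2) mod 29; (13|29)=+1, (2|29)=-1; (−1)^{0·1·14}·(+1)^1·(-1)^0 = +1.
v=17: a=17^1·(≡14), b=17^-2·(≡3) mod 17; (14|17)=-1, (3|17)=-1; (−1)^{1·-2·8}·(-1)^-2·(-1)^1 = -1.
v=41: a=41^0·(≡25), b=41^1·(≡9) mod 41; (25|41)=+1, (9|41)=+1; (−1)^{0·1·20}·(+1)^1·(+1)^0 = +1.
v=43: a=43^1·(≡16), b=43^0·(≡4) mod 43; (16|43)=+1, (4|43)=+1; (−1)^{1·0·21}·(+1)^0·(+1)^1 = +1.
v=3: a=3^2·(≡1), b=3^2·(≡1) mod 3; (1|3)=+1, (1|3)=+1; (−1)^{2·2·1}·(+1)^2·(+1)^2 = +1.
v=23: a=23^0·(≡3), b=23^1·(≡22) mod 23; (3|23)=+1, (22|23)=-1; (−1)^{0·1·11}·(+1)^1·(-1)^0 = +1.
v=5: a=5^-2·(≡4), b=5^0·(≡1) mod 5; (4|5)=+1, (1|5)=+1; (−1)^{-2·0·2}·(+1)^0·(+1)^-2 = +1.
v=13: a=13^2·(≡1), b=13^1·(≡8) mod 13; (1|13)=+1, (8|13)=-1; (−1)^{2·1·6}·(+1)^1·(-1)^2 = +1.
v=7: a=7^-4·(≡2), b=7^0·(≡6) mod 7; (2|7)=+1, (6|7)=-1; (−1)^{-4·0·3}·(+1)^0·(-1)^-4 = +1.
v=31: a=31^1·(≡3), b=31^0·(≡14) mod 31; (3|31)=-1, (14|31)=+1; (−1)^{1·0·15}·(-1)^0·(+1)^1 = +1.
v=19: a=19^1·(≡1), b=19^0·(≡1) mod 19; (1|19)=+1, (1|19)=+1; (−1)^{1·0·9}·(+1)^0·(+1)^1 = +1.
(-430559, -355511 / ℚ) ramifies at {17, ∞}: a division algebra.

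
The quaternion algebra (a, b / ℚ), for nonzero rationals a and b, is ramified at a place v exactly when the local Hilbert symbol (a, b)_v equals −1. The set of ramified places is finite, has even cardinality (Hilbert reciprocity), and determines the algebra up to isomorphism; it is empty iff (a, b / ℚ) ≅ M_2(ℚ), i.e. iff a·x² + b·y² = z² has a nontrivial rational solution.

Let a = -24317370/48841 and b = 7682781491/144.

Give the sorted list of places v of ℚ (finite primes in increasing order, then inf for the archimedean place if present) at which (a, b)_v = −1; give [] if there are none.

[7, 31, 37, 43]

Mod squares: a ≡ -22330, b ≡ 542531. Check v ∈ {∞, 2, 3, 5, 7, 11, 13, 17, 29, 31, 37, 43}.
v=29: a=29^1·(≡1), b=29^0·(≡9) mod 29; (1|29)=+1, (9|29)=+1; (−1)^{1·0·14}·(+1)^0·(+1)^1 = +1.
v=5: a=5^1·(≡1), b=5^0·(≡4) mod 5; (1|5)=+1, (4|5)=+1; (−1)^{1·0·2}·(+1)^0·(+1)^1 = +1.
v=37: a=37^0·(≡29), b=37^1·(≡9) mod 37; (29|37)=-1, (9|37)=+1; (−1)^{0·1·18}·(-1)^1·(+1)^0 = -1.
v=31: a=31^0·(≡13), b=31^1·(≡29) mod 31; (13|31)=-1, (29|31)=-1; (−1)^{0·1·15}·(-1)^1·(-1)^0 = -1.
v=43: a=43^0·(≡26), b=43^1·(≡34) mod 43; (26|43)=-1, (34|43)=-1; (−1)^{0·1·21}·(-1)^1·(-1)^0 = -1.
v=11: a=11^3·(≡1), b=11^1·(≡10) mod 11; (1|11)=+1, (10|11)=-1; (−1)^{3·1·5}·(+1)^1·(-1)^3 = +1.
v=13: a=13^-2·(≡9), b=13^0·(≡8) mod 13; (9|13)=+1, (8|13)=-1; (−1)^{-2·0·6}·(+1)^0·(-1)^-2 = +1.
v=17: a=17^-2·(≡9), b=17^2·(≡6) mod 17; (9|17)=+1, (6|17)=-1; (−1)^{-2·2·8}·(+1)^2·(-1)^-2 = +1.
v=7: a=7^1·(≡4), b=7^2·(≡5) mod 7; (4|7)=+1, (5|7)=-1; (−1)^{1·2·3}·(+1)^2·(-1)^1 = -1.
v=∞: -22330 < 0 and 542531 > 0  ⇒  (a,b)_∞ = +1.
v=2: v_2(a)=1, v_2(b)=-4; units ≡ 3, 3 (mod 8); ε·ε+αω+βω = 1·1+1·1+-4·1 ≡ 0  ⇒  (a,b)_2 = +1.
v=3: a=3^2·(≡2), b=3^-2·(≡2) mod 3; (2|3)=-1, (2|3)=-1; (−1)^{2·-2·1}·(-1)^-2·(-1)^2 = +1.
(-22330, 542531 / ℚ) ramifies at {7, 31, 37, 43}: a division algebra.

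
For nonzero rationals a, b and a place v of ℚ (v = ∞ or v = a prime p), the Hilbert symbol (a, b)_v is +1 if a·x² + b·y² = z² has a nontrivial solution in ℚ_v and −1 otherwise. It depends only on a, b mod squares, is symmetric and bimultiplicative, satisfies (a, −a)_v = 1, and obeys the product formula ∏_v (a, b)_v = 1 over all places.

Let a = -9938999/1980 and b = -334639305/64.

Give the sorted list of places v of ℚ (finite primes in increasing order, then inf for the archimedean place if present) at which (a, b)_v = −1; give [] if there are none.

Mod squares: a ≡ -6545, b ≡ -37182145. Check v ∈ {∞, 2, 3, 5, 7, 11, 13, 17, 19, 23}.
v=2: v_2(a)=-2, v_2(b)=-6; units ≡ 7, 7 (mod 8); ε·ε+αω+βω = 1·1+-2·0+-6·0 ≡ 1  ⇒  (a,b)_2 = -1.
v=23: a=23^0·(≡7), b=23^1·(≡16) mod 23; (7|23)=-1, (16|23)=+1; (−1)^{0·1·11}·(-1)^1·(+1)^0 = -1.
v=19: a=19^0·(≡18), b=19^1·(≡9) mod 19; (18|19)=-1, (9|19)=+1; (−1)^{0·1·9}·(-1)^1·(+1)^0 = -1.
v=11: a=11^-1·(≡10), b=11^1·(≡6) mod 11; (10|11)=-1, (6|11)=-1; (−1)^{-1·1·5}·(-1)^1·(-1)^-1 = -1.
v=5: a=5^-1·(≡1), b=5^1·(≡1) mod 5; (1|5)=+1, (1|5)=+1; (−1)^{-1·1·2}·(+1)^1·(+1)^-1 = +1.
v=7: a=7^1·(≡5), b=7^1·(≡3) mod 7; (5|7)=-1, (3|7)=-1; (−1)^{1·1·3}·(-1)^1·(-1)^1 = -1.
v=13: a=13^0·(≡2), b=13^1·(≡3) mod 13; (2|13)=-1, (3|13)=+1; (−1)^{0·1·6}·(-1)^1·(+1)^0 = -1.
v=∞: -6545 < 0 and -37182145 < 0  ⇒  (a,b)_∞ = -1.
v=3: a=3^-2·(≡1), b=3^2·(≡2) mod 3; (1|3)=+1, (2|3)=-1; (−1)^{-2·2·1}·(+1)^2·(-1)^-2 = +1.
v=17: a=17^5·(≡14), b=17^1·(≡2) mod 17; (14|17)=-1, (2|17)=+1; (−1)^{5·1·8}·(-1)^1·(+1)^5 = -1.
Ram(-6545, -37182145) = {2, 7, 11, 13, 17, 19, 23, ∞}; no ℚ_2-point on the conic.

[2, 7, 11, 13, 17, 19, 23, inf]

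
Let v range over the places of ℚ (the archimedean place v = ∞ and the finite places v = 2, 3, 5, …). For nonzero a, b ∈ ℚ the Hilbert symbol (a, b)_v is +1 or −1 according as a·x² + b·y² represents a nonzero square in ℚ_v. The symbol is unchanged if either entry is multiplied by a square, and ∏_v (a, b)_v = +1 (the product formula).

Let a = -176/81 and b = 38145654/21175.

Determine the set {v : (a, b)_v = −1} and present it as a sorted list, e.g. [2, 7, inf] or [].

(a, b) ≡ (-11, 4522) mod (ℚ^×)²; places V = {2, 3, 5, 7, 11, 17, 19, ∞}.
(a,b)_19: α=0, u≡18; β=1, v≡14 (mod 19); (18|19)=-1, (14|19)=-1; sign (−1)^0·-1^1·-1^0 = -1.
(a,b)_2: α=4, β=1; u≡5, v≡5 (mod 8); ε(u)ε(v)=0·0, αω(v)=4·1, βω(u)=1·1; sum ≡ 1  ⇒  -1.
(a,b)_∞: sgn(-11)=−, sgn(4522)=+, so +1.
(a,b)_11: α=1, u≡7; β=-2, v≡3 (mod 11); (7|11)=-1, (3|11)=+1; sign (−1)^0·-1^-2·+1^1 = +1.
(a,b)_7: α=0, u≡5; β=-1, v≡1 (mod 7); (5|7)=-1, (1|7)=+1; sign (−1)^0·-1^-1·+1^0 = -1.
(a,b)_17: α=0, u≡10; β=1, v≡10 (mod 17); (10|17)=-1, (10|17)=-1; sign (−1)^0·-1^1·-1^0 = -1.
(a,b)_3: α=-4, u≡1; β=10, v≡1 (mod 3); (1|3)=+1, (1|3)=+1; sign (−1)^0·+1^10·+1^-4 = +1.
(a,b)_5: α=0, u≡4; β=-2, v≡2 (mod 5); (4|5)=+1, (2|5)=-1; sign (−1)^0·+1^-2·-1^0 = +1.
(-11, 4522 / ℚ) ramifies at {2, 7, 17, 19}: a division algebra.

[2, 7, 17, 19]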